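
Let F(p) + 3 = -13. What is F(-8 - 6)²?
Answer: 256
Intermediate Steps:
F(p) = -16 (F(p) = -3 - 13 = -16)
F(-8 - 6)² = (-16)² = 256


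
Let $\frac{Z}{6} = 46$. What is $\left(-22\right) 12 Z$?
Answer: $-72864$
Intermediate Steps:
$Z = 276$ ($Z = 6 \cdot 46 = 276$)
$\left(-22\right) 12 Z = \left(-22\right) 12 \cdot 276 = \left(-264\right) 276 = -72864$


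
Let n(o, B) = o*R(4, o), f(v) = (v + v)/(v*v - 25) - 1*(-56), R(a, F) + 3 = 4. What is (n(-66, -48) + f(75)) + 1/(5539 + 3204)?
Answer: -1395117/139888 ≈ -9.9731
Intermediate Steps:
R(a, F) = 1 (R(a, F) = -3 + 4 = 1)
f(v) = 56 + 2*v/(-25 + v**2) (f(v) = (2*v)/(v**2 - 25) + 56 = (2*v)/(-25 + v**2) + 56 = 2*v/(-25 + v**2) + 56 = 56 + 2*v/(-25 + v**2))
n(o, B) = o (n(o, B) = o*1 = o)
(n(-66, -48) + f(75)) + 1/(5539 + 3204) = (-66 + 2*(-700 + 75 + 28*75**2)/(-25 + 75**2)) + 1/(5539 + 3204) = (-66 + 2*(-700 + 75 + 28*5625)/(-25 + 5625)) + 1/8743 = (-66 + 2*(-700 + 75 + 157500)/5600) + 1/8743 = (-66 + 2*(1/5600)*156875) + 1/8743 = (-66 + 6275/112) + 1/8743 = -1117/112 + 1/8743 = -1395117/139888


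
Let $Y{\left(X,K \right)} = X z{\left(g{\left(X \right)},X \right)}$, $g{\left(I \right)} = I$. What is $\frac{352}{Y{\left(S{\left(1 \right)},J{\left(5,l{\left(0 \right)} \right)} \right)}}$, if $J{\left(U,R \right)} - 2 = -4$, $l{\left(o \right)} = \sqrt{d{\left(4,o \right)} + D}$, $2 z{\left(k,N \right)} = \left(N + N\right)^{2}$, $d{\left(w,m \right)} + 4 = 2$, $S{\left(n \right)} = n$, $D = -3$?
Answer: $176$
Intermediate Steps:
$d{\left(w,m \right)} = -2$ ($d{\left(w,m \right)} = -4 + 2 = -2$)
$z{\left(k,N \right)} = 2 N^{2}$ ($z{\left(k,N \right)} = \frac{\left(N + N\right)^{2}}{2} = \frac{\left(2 N\right)^{2}}{2} = \frac{4 N^{2}}{2} = 2 N^{2}$)
$l{\left(o \right)} = i \sqrt{5}$ ($l{\left(o \right)} = \sqrt{-2 - 3} = \sqrt{-5} = i \sqrt{5}$)
$J{\left(U,R \right)} = -2$ ($J{\left(U,R \right)} = 2 - 4 = -2$)
$Y{\left(X,K \right)} = 2 X^{3}$ ($Y{\left(X,K \right)} = X 2 X^{2} = 2 X^{3}$)
$\frac{352}{Y{\left(S{\left(1 \right)},J{\left(5,l{\left(0 \right)} \right)} \right)}} = \frac{352}{2 \cdot 1^{3}} = \frac{352}{2 \cdot 1} = \frac{352}{2} = 352 \cdot \frac{1}{2} = 176$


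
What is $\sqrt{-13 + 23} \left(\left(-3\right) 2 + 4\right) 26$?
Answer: $- 52 \sqrt{10} \approx -164.44$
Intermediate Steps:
$\sqrt{-13 + 23} \left(\left(-3\right) 2 + 4\right) 26 = \sqrt{10} \left(-6 + 4\right) 26 = \sqrt{10} \left(-2\right) 26 = - 2 \sqrt{10} \cdot 26 = - 52 \sqrt{10}$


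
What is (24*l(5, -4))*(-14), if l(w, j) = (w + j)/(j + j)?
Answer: 42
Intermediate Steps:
l(w, j) = (j + w)/(2*j) (l(w, j) = (j + w)/((2*j)) = (j + w)*(1/(2*j)) = (j + w)/(2*j))
(24*l(5, -4))*(-14) = (24*((½)*(-4 + 5)/(-4)))*(-14) = (24*((½)*(-¼)*1))*(-14) = (24*(-⅛))*(-14) = -3*(-14) = 42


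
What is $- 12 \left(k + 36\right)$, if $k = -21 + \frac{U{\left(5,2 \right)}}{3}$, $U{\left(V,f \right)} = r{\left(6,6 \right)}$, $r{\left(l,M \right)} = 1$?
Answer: $-184$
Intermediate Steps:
$U{\left(V,f \right)} = 1$
$k = - \frac{62}{3}$ ($k = -21 + 1 \cdot \frac{1}{3} = -21 + \frac{1}{3} = - \frac{62}{3} \approx -20.667$)
$- 12 \left(k + 36\right) = - 12 \left(- \frac{62}{3} + 36\right) = \left(-12\right) \frac{46}{3} = -184$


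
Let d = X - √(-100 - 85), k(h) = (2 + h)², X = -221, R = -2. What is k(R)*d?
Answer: 0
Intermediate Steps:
d = -221 - I*√185 (d = -221 - √(-100 - 85) = -221 - √(-185) = -221 - I*√185 ≈ -221.0 - 13.601*I)
k(R)*d = (2 - 2)²*(-221 - I*√185) = 0²*(-221 - I*√185) = 0*(-221 - I*√185) = 0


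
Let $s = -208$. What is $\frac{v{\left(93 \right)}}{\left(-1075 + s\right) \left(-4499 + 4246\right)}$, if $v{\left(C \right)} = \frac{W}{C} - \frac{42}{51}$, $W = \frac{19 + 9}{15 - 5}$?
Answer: $- \frac{6272}{2565955095} \approx -2.4443 \cdot 10^{-6}$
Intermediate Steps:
$W = \frac{14}{5}$ ($W = \frac{28}{10} = 28 \cdot \frac{1}{10} = \frac{14}{5} \approx 2.8$)
$v{\left(C \right)} = - \frac{14}{17} + \frac{14}{5 C}$ ($v{\left(C \right)} = \frac{14}{5 C} - \frac{42}{51} = \frac{14}{5 C} - \frac{14}{17} = - \frac{14}{17} + \frac{14}{5 C}$)
$\frac{v{\left(93 \right)}}{\left(-1075 + s\right) \left(-4499 + 4246\right)} = \frac{\frac{14}{85} \cdot \frac{1}{93} \left(17 - 465\right)}{\left(-1075 - 208\right) \left(-4499 + 4246\right)} = \frac{\frac{14}{85} \cdot \frac{1}{93} \left(17 - 465\right)}{\left(-1283\right) \left(-253\right)} = \frac{\frac{14}{85} \cdot \frac{1}{93} \left(-448\right)}{324599} = \left(- \frac{6272}{7905}\right) \frac{1}{324599} = - \frac{6272}{2565955095}$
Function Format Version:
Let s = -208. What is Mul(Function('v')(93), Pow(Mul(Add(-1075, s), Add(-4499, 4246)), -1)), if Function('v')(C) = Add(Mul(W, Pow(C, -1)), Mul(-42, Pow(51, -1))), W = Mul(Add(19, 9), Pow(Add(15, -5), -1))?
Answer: Rational(-6272, 2565955095) ≈ -2.4443e-6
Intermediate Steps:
W = Rational(14, 5) (W = Mul(28, Pow(10, -1)) = Mul(28, Rational(1, 10)) = Rational(14, 5) ≈ 2.8000)
Function('v')(C) = Add(Rational(-14, 17), Mul(Rational(14, 5), Pow(C, -1))) (Function('v')(C) = Add(Mul(Rational(14, 5), Pow(C, -1)), Mul(-42, Pow(51, -1))) = Add(Mul(Rational(14, 5), Pow(C, -1)), Mul(-42, Rational(1, 51))) = Add(Mul(Rational(14, 5), Pow(C, -1)), Rational(-14, 17)) = Add(Rational(-14, 17), Mul(Rational(14, 5), Pow(C, -1))))
Mul(Function('v')(93), Pow(Mul(Add(-1075, s), Add(-4499, 4246)), -1)) = Mul(Mul(Rational(14, 85), Pow(93, -1), Add(17, Mul(-5, 93))), Pow(Mul(Add(-1075, -208), Add(-4499, 4246)), -1)) = Mul(Mul(Rational(14, 85), Rational(1, 93), Add(17, -465)), Pow(Mul(-1283, -253), -1)) = Mul(Mul(Rational(14, 85), Rational(1, 93), -448), Pow(324599, -1)) = Mul(Rational(-6272, 7905), Rational(1, 324599)) = Rational(-6272, 2565955095)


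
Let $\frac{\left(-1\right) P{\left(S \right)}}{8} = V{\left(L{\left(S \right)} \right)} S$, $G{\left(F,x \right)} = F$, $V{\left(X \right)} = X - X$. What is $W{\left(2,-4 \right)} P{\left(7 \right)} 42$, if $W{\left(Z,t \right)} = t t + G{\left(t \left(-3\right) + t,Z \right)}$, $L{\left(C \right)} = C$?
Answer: $0$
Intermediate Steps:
$V{\left(X \right)} = 0$
$P{\left(S \right)} = 0$ ($P{\left(S \right)} = - 8 \cdot 0 S = \left(-8\right) 0 = 0$)
$W{\left(Z,t \right)} = t^{2} - 2 t$ ($W{\left(Z,t \right)} = t t + \left(t \left(-3\right) + t\right) = t^{2} + \left(- 3 t + t\right) = t^{2} - 2 t$)
$W{\left(2,-4 \right)} P{\left(7 \right)} 42 = - 4 \left(-2 - 4\right) 0 \cdot 42 = \left(-4\right) \left(-6\right) 0 \cdot 42 = 24 \cdot 0 \cdot 42 = 0 \cdot 42 = 0$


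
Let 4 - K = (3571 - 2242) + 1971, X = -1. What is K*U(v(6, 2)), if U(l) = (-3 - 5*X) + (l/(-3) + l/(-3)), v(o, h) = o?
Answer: 6592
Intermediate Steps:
K = -3296 (K = 4 - ((3571 - 2242) + 1971) = 4 - (1329 + 1971) = 4 - 1*3300 = 4 - 3300 = -3296)
U(l) = 2 - 2*l/3 (U(l) = (-3 - 5*(-1)) + (l/(-3) + l/(-3)) = (-3 + 5) + (l*(-1/3) + l*(-1/3)) = 2 + (-l/3 - l/3) = 2 - 2*l/3)
K*U(v(6, 2)) = -3296*(2 - 2/3*6) = -3296*(2 - 4) = -3296*(-2) = 6592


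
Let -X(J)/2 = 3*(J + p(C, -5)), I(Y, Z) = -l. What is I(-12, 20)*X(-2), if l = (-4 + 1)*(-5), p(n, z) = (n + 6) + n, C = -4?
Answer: -360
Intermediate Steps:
p(n, z) = 6 + 2*n (p(n, z) = (6 + n) + n = 6 + 2*n)
l = 15 (l = -3*(-5) = 15)
I(Y, Z) = -15 (I(Y, Z) = -1*15 = -15)
X(J) = 12 - 6*J (X(J) = -6*(J + (6 + 2*(-4))) = -6*(J + (6 - 8)) = -6*(J - 2) = -6*(-2 + J) = -2*(-6 + 3*J) = 12 - 6*J)
I(-12, 20)*X(-2) = -15*(12 - 6*(-2)) = -15*(12 + 12) = -15*24 = -360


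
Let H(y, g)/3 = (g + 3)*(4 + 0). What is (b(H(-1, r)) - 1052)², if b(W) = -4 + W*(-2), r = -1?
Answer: 1218816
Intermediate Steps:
H(y, g) = 36 + 12*g (H(y, g) = 3*((g + 3)*(4 + 0)) = 3*((3 + g)*4) = 3*(12 + 4*g) = 36 + 12*g)
b(W) = -4 - 2*W
(b(H(-1, r)) - 1052)² = ((-4 - 2*(36 + 12*(-1))) - 1052)² = ((-4 - 2*(36 - 12)) - 1052)² = ((-4 - 2*24) - 1052)² = ((-4 - 48) - 1052)² = (-52 - 1052)² = (-1104)² = 1218816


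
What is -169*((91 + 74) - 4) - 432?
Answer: -27641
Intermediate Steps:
-169*((91 + 74) - 4) - 432 = -169*(165 - 4) - 432 = -169*161 - 432 = -27209 - 432 = -27641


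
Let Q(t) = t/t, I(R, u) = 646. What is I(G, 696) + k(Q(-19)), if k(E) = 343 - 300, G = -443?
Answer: 689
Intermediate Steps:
Q(t) = 1
k(E) = 43
I(G, 696) + k(Q(-19)) = 646 + 43 = 689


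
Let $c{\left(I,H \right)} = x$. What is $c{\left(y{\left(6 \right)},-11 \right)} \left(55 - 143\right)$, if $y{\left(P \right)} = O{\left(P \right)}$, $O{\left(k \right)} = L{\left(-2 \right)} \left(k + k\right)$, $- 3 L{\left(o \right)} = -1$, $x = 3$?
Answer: $-264$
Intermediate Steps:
$L{\left(o \right)} = \frac{1}{3}$ ($L{\left(o \right)} = \left(- \frac{1}{3}\right) \left(-1\right) = \frac{1}{3}$)
$O{\left(k \right)} = \frac{2 k}{3}$ ($O{\left(k \right)} = \frac{k + k}{3} = \frac{2 k}{3}$)
$y{\left(P \right)} = \frac{2 P}{3}$
$c{\left(I,H \right)} = 3$
$c{\left(y{\left(6 \right)},-11 \right)} \left(55 - 143\right) = 3 \left(55 - 143\right) = 3 \left(-88\right) = -264$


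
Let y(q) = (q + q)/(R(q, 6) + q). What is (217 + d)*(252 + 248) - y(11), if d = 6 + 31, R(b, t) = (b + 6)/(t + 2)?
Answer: 13334824/105 ≈ 1.2700e+5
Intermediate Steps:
R(b, t) = (6 + b)/(2 + t)
d = 37
y(q) = 2*q/(¾ + 9*q/8) (y(q) = (q + q)/((6 + q)/(2 + 6) + q) = (2*q)/((6 + q)/8 + q) = (2*q)/((¾ + q/8) + q) = (2*q)/(¾ + 9*q/8) = 2*q/(¾ + 9*q/8))
(217 + d)*(252 + 248) - y(11) = (217 + 37)*(252 + 248) - 16*11/(3*(2 + 3*11)) = 254*500 - 16*11/(3*(2 + 33)) = 127000 - 16*11/(3*35) = 127000 - 1*176/105 = 127000 - 176/105 = 13334824/105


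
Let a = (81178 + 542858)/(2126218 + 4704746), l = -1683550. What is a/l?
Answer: -7429/136907969550 ≈ -5.4263e-8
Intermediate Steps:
a = 7429/81321 (a = 624036/6830964 = 624036*(1/6830964) = 7429/81321 ≈ 0.091354)
a/l = (7429/81321)/(-1683550) = (7429/81321)*(-1/1683550) = -7429/136907969550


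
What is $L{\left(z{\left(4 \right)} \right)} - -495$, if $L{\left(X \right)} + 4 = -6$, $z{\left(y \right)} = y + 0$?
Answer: $485$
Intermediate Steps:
$z{\left(y \right)} = y$
$L{\left(X \right)} = -10$ ($L{\left(X \right)} = -4 - 6 = -10$)
$L{\left(z{\left(4 \right)} \right)} - -495 = -10 - -495 = -10 + 495 = 485$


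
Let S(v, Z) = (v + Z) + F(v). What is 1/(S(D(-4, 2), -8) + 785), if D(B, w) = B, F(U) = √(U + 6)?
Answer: 773/597527 - √2/597527 ≈ 0.0012913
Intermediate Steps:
F(U) = √(6 + U)
S(v, Z) = Z + v + √(6 + v) (S(v, Z) = (v + Z) + √(6 + v) = (Z + v) + √(6 + v) = Z + v + √(6 + v))
1/(S(D(-4, 2), -8) + 785) = 1/((-8 - 4 + √(6 - 4)) + 785) = 1/((-8 - 4 + √2) + 785) = 1/((-12 + √2) + 785) = 1/(773 + √2)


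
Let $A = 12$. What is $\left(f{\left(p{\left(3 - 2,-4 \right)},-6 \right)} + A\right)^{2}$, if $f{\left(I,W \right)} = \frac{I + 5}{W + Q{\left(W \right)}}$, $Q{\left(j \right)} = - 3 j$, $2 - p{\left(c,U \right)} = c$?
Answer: $\frac{625}{4} \approx 156.25$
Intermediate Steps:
$p{\left(c,U \right)} = 2 - c$
$f{\left(I,W \right)} = - \frac{5 + I}{2 W}$ ($f{\left(I,W \right)} = \frac{I + 5}{W - 3 W} = \frac{5 + I}{\left(-2\right) W} = \left(5 + I\right) \left(- \frac{1}{2 W}\right) = - \frac{5 + I}{2 W}$)
$\left(f{\left(p{\left(3 - 2,-4 \right)},-6 \right)} + A\right)^{2} = \left(\frac{-5 - \left(2 - \left(3 - 2\right)\right)}{2 \left(-6\right)} + 12\right)^{2} = \left(\frac{1}{2} \left(- \frac{1}{6}\right) \left(-5 - \left(2 - 1\right)\right) + 12\right)^{2} = \left(\frac{1}{2} \left(- \frac{1}{6}\right) \left(-5 - 1\right) + 12\right)^{2} = \left(\frac{1}{2} \left(- \frac{1}{6}\right) \left(-6\right) + 12\right)^{2} = \left(\frac{1}{2} + 12\right)^{2} = \left(\frac{25}{2}\right)^{2} = \frac{625}{4}$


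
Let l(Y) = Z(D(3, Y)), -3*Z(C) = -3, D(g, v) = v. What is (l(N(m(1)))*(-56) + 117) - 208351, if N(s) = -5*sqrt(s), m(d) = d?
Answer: -208290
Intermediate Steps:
Z(C) = 1 (Z(C) = -1/3*(-3) = 1)
l(Y) = 1
(l(N(m(1)))*(-56) + 117) - 208351 = (1*(-56) + 117) - 208351 = (-56 + 117) - 208351 = 61 - 208351 = -208290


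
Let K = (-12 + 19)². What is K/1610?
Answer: 7/230 ≈ 0.030435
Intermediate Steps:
K = 49 (K = 7² = 49)
K/1610 = 49/1610 = 49*(1/1610) = 7/230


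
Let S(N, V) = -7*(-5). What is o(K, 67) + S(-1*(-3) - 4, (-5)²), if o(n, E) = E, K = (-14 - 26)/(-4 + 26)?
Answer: 102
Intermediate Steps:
K = -20/11 (K = -40/22 = -40*1/22 = -20/11 ≈ -1.8182)
S(N, V) = 35
o(K, 67) + S(-1*(-3) - 4, (-5)²) = 67 + 35 = 102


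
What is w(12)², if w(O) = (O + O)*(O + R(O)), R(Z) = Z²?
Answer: 14017536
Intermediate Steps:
w(O) = 2*O*(O + O²) (w(O) = (O + O)*(O + O²) = (2*O)*(O + O²) = 2*O*(O + O²))
w(12)² = (2*12²*(1 + 12))² = (2*144*13)² = 3744² = 14017536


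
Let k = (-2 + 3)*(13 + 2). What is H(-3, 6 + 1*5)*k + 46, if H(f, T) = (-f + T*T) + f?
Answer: 1861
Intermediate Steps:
H(f, T) = T² (H(f, T) = (-f + T²) + f = (T² - f) + f = T²)
k = 15 (k = 1*15 = 15)
H(-3, 6 + 1*5)*k + 46 = (6 + 1*5)²*15 + 46 = (6 + 5)²*15 + 46 = 11²*15 + 46 = 121*15 + 46 = 1815 + 46 = 1861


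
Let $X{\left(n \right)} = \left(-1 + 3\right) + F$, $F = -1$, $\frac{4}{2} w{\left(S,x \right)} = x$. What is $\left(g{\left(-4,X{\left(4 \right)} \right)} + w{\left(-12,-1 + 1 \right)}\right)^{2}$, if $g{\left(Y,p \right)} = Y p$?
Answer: $16$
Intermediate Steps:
$w{\left(S,x \right)} = \frac{x}{2}$
$X{\left(n \right)} = 1$ ($X{\left(n \right)} = \left(-1 + 3\right) - 1 = 2 - 1 = 1$)
$\left(g{\left(-4,X{\left(4 \right)} \right)} + w{\left(-12,-1 + 1 \right)}\right)^{2} = \left(\left(-4\right) 1 + \frac{-1 + 1}{2}\right)^{2} = \left(-4 + \frac{1}{2} \cdot 0\right)^{2} = \left(-4 + 0\right)^{2} = \left(-4\right)^{2} = 16$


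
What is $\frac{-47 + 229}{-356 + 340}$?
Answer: $- \frac{91}{8} \approx -11.375$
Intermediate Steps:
$\frac{-47 + 229}{-356 + 340} = \frac{182}{-16} = 182 \left(- \frac{1}{16}\right) = - \frac{91}{8}$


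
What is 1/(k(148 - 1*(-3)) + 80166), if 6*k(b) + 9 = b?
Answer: 3/240569 ≈ 1.2470e-5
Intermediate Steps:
k(b) = -3/2 + b/6
1/(k(148 - 1*(-3)) + 80166) = 1/((-3/2 + (148 - 1*(-3))/6) + 80166) = 1/((-3/2 + (148 + 3)/6) + 80166) = 1/((-3/2 + (⅙)*151) + 80166) = 1/((-3/2 + 151/6) + 80166) = 1/(71/3 + 80166) = 1/(240569/3) = 3/240569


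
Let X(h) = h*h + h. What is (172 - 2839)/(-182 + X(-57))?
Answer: -381/430 ≈ -0.88605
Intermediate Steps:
X(h) = h + h**2 (X(h) = h**2 + h = h + h**2)
(172 - 2839)/(-182 + X(-57)) = (172 - 2839)/(-182 - 57*(1 - 57)) = -2667/(-182 - 57*(-56)) = -2667/(-182 + 3192) = -2667/3010 = -2667*1/3010 = -381/430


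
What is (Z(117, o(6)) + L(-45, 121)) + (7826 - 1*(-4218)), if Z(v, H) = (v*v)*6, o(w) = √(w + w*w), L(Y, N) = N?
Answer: 94299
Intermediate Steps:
o(w) = √(w + w²)
Z(v, H) = 6*v² (Z(v, H) = v²*6 = 6*v²)
(Z(117, o(6)) + L(-45, 121)) + (7826 - 1*(-4218)) = (6*117² + 121) + (7826 - 1*(-4218)) = (6*13689 + 121) + (7826 + 4218) = (82134 + 121) + 12044 = 82255 + 12044 = 94299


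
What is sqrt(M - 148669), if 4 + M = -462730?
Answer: I*sqrt(611403) ≈ 781.92*I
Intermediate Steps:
M = -462734 (M = -4 - 462730 = -462734)
sqrt(M - 148669) = sqrt(-462734 - 148669) = sqrt(-611403) = I*sqrt(611403)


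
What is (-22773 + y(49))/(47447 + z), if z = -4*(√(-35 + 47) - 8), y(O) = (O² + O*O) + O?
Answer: -850918638/2254255249 - 143376*√3/2254255249 ≈ -0.37758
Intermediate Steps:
y(O) = O + 2*O² (y(O) = (O² + O²) + O = 2*O² + O = O + 2*O²)
z = 32 - 8*√3 (z = -4*(√12 - 8) = -4*(2*√3 - 8) = -4*(-8 + 2*√3) = 32 - 8*√3 ≈ 18.144)
(-22773 + y(49))/(47447 + z) = (-22773 + 49*(1 + 2*49))/(47447 + (32 - 8*√3)) = (-22773 + 49*(1 + 98))/(47479 - 8*√3) = (-22773 + 49*99)/(47479 - 8*√3) = (-22773 + 4851)/(47479 - 8*√3) = -17922/(47479 - 8*√3)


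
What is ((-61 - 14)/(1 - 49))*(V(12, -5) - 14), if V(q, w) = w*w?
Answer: 275/16 ≈ 17.188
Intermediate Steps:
V(q, w) = w²
((-61 - 14)/(1 - 49))*(V(12, -5) - 14) = ((-61 - 14)/(1 - 49))*((-5)² - 14) = (-75/(-48))*(25 - 14) = -75*(-1/48)*11 = (25/16)*11 = 275/16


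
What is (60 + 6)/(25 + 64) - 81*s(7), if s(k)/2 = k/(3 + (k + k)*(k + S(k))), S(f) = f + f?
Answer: -3012/979 ≈ -3.0766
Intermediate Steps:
S(f) = 2*f
s(k) = 2*k/(3 + 6*k**2) (s(k) = 2*(k/(3 + (k + k)*(k + 2*k))) = 2*(k/(3 + (2*k)*(3*k))) = 2*(k/(3 + 6*k**2)) = 2*k/(3 + 6*k**2))
(60 + 6)/(25 + 64) - 81*s(7) = (60 + 6)/(25 + 64) - 54*7/(1 + 2*7**2) = 66/89 - 54*7/(1 + 2*49) = 66*(1/89) - 54*7/(1 + 98) = 66/89 - 54*7/99 = 66/89 - 81*14/297 = 66/89 - 42/11 = -3012/979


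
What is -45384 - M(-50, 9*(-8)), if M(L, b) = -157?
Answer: -45227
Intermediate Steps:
-45384 - M(-50, 9*(-8)) = -45384 - 1*(-157) = -45384 + 157 = -45227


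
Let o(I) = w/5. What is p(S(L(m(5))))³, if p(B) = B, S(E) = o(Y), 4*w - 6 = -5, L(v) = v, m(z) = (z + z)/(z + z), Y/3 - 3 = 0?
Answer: 1/8000 ≈ 0.00012500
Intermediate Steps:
Y = 9 (Y = 9 + 3*0 = 9 + 0 = 9)
m(z) = 1 (m(z) = (2*z)/((2*z)) = (2*z)*(1/(2*z)) = 1)
w = ¼ (w = 3/2 + (¼)*(-5) = 3/2 - 5/4 = ¼ ≈ 0.25000)
o(I) = 1/20 (o(I) = (¼)/5 = (¼)*(⅕) = 1/20)
S(E) = 1/20
p(S(L(m(5))))³ = (1/20)³ = 1/8000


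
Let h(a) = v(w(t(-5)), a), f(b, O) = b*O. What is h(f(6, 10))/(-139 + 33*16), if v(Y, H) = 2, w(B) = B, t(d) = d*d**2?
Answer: 2/389 ≈ 0.0051414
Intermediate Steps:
t(d) = d**3
f(b, O) = O*b
h(a) = 2
h(f(6, 10))/(-139 + 33*16) = 2/(-139 + 33*16) = 2/(-139 + 528) = 2/389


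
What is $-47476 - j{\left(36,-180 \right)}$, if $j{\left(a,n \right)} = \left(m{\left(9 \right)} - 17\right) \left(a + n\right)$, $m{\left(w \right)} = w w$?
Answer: $-38260$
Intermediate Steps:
$m{\left(w \right)} = w^{2}$
$j{\left(a,n \right)} = 64 a + 64 n$ ($j{\left(a,n \right)} = \left(9^{2} - 17\right) \left(a + n\right) = \left(81 - 17\right) \left(a + n\right) = 64 \left(a + n\right) = 64 a + 64 n$)
$-47476 - j{\left(36,-180 \right)} = -47476 - \left(64 \cdot 36 + 64 \left(-180\right)\right) = -47476 - \left(2304 - 11520\right) = -47476 - -9216 = -47476 + 9216 = -38260$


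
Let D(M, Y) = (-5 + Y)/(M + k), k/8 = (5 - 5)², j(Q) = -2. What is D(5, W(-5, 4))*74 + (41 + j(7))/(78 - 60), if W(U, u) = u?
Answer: -379/30 ≈ -12.633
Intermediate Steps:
k = 0 (k = 8*(5 - 5)² = 8*0² = 8*0 = 0)
D(M, Y) = (-5 + Y)/M (D(M, Y) = (-5 + Y)/(M + 0) = (-5 + Y)/M)
D(5, W(-5, 4))*74 + (41 + j(7))/(78 - 60) = ((-5 + 4)/5)*74 + (41 - 2)/(78 - 60) = ((⅕)*(-1))*74 + 39/18 = -⅕*74 + 39*(1/18) = -74/5 + 13/6 = -379/30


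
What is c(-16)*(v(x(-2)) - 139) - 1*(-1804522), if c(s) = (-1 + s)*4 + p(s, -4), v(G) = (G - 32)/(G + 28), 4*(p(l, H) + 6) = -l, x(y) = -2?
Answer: 23586466/13 ≈ 1.8143e+6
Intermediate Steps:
p(l, H) = -6 - l/4 (p(l, H) = -6 + (-l)/4 = -6 - l/4)
v(G) = (-32 + G)/(28 + G)
c(s) = -10 + 15*s/4 (c(s) = (-1 + s)*4 + (-6 - s/4) = (-4 + 4*s) + (-6 - s/4) = -10 + 15*s/4)
c(-16)*(v(x(-2)) - 139) - 1*(-1804522) = (-10 + (15/4)*(-16))*((-32 - 2)/(28 - 2) - 139) - 1*(-1804522) = (-10 - 60)*(-34/26 - 139) + 1804522 = -70*((1/26)*(-34) - 139) + 1804522 = -70*(-17/13 - 139) + 1804522 = -70*(-1824/13) + 1804522 = 127680/13 + 1804522 = 23586466/13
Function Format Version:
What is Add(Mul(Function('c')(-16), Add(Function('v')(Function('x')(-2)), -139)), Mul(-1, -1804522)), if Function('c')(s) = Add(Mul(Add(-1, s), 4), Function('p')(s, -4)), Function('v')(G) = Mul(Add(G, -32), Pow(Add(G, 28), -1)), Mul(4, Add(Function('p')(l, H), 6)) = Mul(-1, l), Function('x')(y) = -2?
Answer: Rational(23586466, 13) ≈ 1.8143e+6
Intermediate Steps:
Function('p')(l, H) = Add(-6, Mul(Rational(-1, 4), l)) (Function('p')(l, H) = Add(-6, Mul(Rational(1, 4), Mul(-1, l))) = Add(-6, Mul(Rational(-1, 4), l)))
Function('v')(G) = Mul(Pow(Add(28, G), -1), Add(-32, G)) (Function('v')(G) = Mul(Add(-32, G), Pow(Add(28, G), -1)) = Mul(Pow(Add(28, G), -1), Add(-32, G)))
Function('c')(s) = Add(-10, Mul(Rational(15, 4), s)) (Function('c')(s) = Add(Mul(Add(-1, s), 4), Add(-6, Mul(Rational(-1, 4), s))) = Add(Add(-4, Mul(4, s)), Add(-6, Mul(Rational(-1, 4), s))) = Add(-10, Mul(Rational(15, 4), s)))
Add(Mul(Function('c')(-16), Add(Function('v')(Function('x')(-2)), -139)), Mul(-1, -1804522)) = Add(Mul(Add(-10, Mul(Rational(15, 4), -16)), Add(Mul(Pow(Add(28, -2), -1), Add(-32, -2)), -139)), Mul(-1, -1804522)) = Add(Mul(Add(-10, -60), Add(Mul(Pow(26, -1), -34), -139)), 1804522) = Add(Mul(-70, Add(Mul(Rational(1, 26), -34), -139)), 1804522) = Add(Mul(-70, Add(Rational(-17, 13), -139)), 1804522) = Add(Mul(-70, Rational(-1824, 13)), 1804522) = Add(Rational(127680, 13), 1804522) = Rational(23586466, 13)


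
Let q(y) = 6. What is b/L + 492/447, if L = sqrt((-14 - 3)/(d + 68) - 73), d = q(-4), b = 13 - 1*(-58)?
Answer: 164/149 - 71*I*sqrt(401006)/5419 ≈ 1.1007 - 8.2969*I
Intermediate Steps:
b = 71 (b = 13 + 58 = 71)
d = 6
L = I*sqrt(401006)/74 (L = sqrt((-14 - 3)/(6 + 68) - 73) = sqrt(-17/74 - 73) = sqrt(-5419/74) = I*sqrt(401006)/74 ≈ 8.5574*I)
b/L + 492/447 = 71/((I*sqrt(401006)/74)) + 492/447 = 71*(-I*sqrt(401006)/5419) + 492*(1/447) = -71*I*sqrt(401006)/5419 + 164/149 = 164/149 - 71*I*sqrt(401006)/5419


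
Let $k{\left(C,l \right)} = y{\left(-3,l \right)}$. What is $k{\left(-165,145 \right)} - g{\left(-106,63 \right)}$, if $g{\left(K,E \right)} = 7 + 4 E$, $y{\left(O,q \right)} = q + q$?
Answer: $31$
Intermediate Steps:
$y{\left(O,q \right)} = 2 q$
$k{\left(C,l \right)} = 2 l$
$k{\left(-165,145 \right)} - g{\left(-106,63 \right)} = 2 \cdot 145 - \left(7 + 4 \cdot 63\right) = 290 - \left(7 + 252\right) = 290 - 259 = 31$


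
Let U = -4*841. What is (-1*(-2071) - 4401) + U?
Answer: -5694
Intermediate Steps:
U = -3364
(-1*(-2071) - 4401) + U = (-1*(-2071) - 4401) - 3364 = (2071 - 4401) - 3364 = -2330 - 3364 = -5694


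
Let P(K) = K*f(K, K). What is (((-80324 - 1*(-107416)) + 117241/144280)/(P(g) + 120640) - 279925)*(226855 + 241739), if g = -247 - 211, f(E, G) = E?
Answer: -3126509247335470370703/23835344560 ≈ -1.3117e+11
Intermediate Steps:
g = -458
P(K) = K² (P(K) = K*K = K²)
(((-80324 - 1*(-107416)) + 117241/144280)/(P(g) + 120640) - 279925)*(226855 + 241739) = (((-80324 - 1*(-107416)) + 117241/144280)/((-458)² + 120640) - 279925)*(226855 + 241739) = (((-80324 + 107416) + 117241*(1/144280))/(209764 + 120640) - 279925)*468594 = ((27092 + 117241/144280)/330404 - 279925)*468594 = ((3908951001/144280)*(1/330404) - 279925)*468594 = (3908951001/47670689120 - 279925)*468594 = -13344213742964999/47670689120*468594 = -3126509247335470370703/23835344560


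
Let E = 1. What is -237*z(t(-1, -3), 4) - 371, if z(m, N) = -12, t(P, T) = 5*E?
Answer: 2473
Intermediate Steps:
t(P, T) = 5 (t(P, T) = 5*1 = 5)
-237*z(t(-1, -3), 4) - 371 = -237*(-12) - 371 = 2844 - 371 = 2473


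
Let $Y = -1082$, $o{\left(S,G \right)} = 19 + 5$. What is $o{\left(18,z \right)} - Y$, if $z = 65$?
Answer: $1106$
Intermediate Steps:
$o{\left(S,G \right)} = 24$
$o{\left(18,z \right)} - Y = 24 - -1082 = 24 + 1082 = 1106$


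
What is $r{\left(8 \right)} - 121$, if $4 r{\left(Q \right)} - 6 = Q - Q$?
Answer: $- \frac{239}{2} \approx -119.5$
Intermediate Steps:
$r{\left(Q \right)} = \frac{3}{2}$ ($r{\left(Q \right)} = \frac{3}{2} + \frac{Q - Q}{4} = \frac{3}{2} + \frac{1}{4} \cdot 0 = \frac{3}{2} + 0 = \frac{3}{2}$)
$r{\left(8 \right)} - 121 = \frac{3}{2} - 121 = - \frac{239}{2}$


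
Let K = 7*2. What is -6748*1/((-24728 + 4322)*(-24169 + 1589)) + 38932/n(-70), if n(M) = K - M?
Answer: 373720811761/806343090 ≈ 463.48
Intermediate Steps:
K = 14
n(M) = 14 - M
-6748*1/((-24728 + 4322)*(-24169 + 1589)) + 38932/n(-70) = -6748*1/((-24728 + 4322)*(-24169 + 1589)) + 38932/(14 - 1*(-70)) = -6748/((-20406*(-22580))) + 38932/(14 + 70) = -6748/460767480 + 38932/84 = -6748*1/460767480 + 38932*(1/84) = -1687/115191870 + 9733/21 = 373720811761/806343090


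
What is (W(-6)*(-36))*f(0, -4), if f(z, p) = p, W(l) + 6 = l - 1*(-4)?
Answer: -1152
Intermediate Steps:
W(l) = -2 + l (W(l) = -6 + (l - 1*(-4)) = -6 + (l + 4) = -6 + (4 + l) = -2 + l)
(W(-6)*(-36))*f(0, -4) = ((-2 - 6)*(-36))*(-4) = -8*(-36)*(-4) = 288*(-4) = -1152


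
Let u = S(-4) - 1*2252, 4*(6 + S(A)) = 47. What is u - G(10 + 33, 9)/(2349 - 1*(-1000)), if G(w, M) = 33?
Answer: -30090897/13396 ≈ -2246.3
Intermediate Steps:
S(A) = 23/4 (S(A) = -6 + (¼)*47 = -6 + 47/4 = 23/4)
u = -8985/4 (u = 23/4 - 1*2252 = 23/4 - 2252 = -8985/4 ≈ -2246.3)
u - G(10 + 33, 9)/(2349 - 1*(-1000)) = -8985/4 - 33/(2349 - 1*(-1000)) = -8985/4 - 33/(2349 + 1000) = -8985/4 - 33/3349 = -30090897/13396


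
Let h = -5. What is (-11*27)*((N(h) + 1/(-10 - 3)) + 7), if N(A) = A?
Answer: -7425/13 ≈ -571.15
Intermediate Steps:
(-11*27)*((N(h) + 1/(-10 - 3)) + 7) = (-11*27)*((-5 + 1/(-10 - 3)) + 7) = -297*((-5 + 1/(-13)) + 7) = -297*((-5 - 1/13) + 7) = -297*(-66/13 + 7) = -297*25/13 = -7425/13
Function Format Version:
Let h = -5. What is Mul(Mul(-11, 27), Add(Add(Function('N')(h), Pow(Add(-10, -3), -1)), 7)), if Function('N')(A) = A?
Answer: Rational(-7425, 13) ≈ -571.15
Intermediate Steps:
Mul(Mul(-11, 27), Add(Add(Function('N')(h), Pow(Add(-10, -3), -1)), 7)) = Mul(Mul(-11, 27), Add(Add(-5, Pow(Add(-10, -3), -1)), 7)) = Mul(-297, Add(Add(-5, Pow(-13, -1)), 7)) = Mul(-297, Add(Add(-5, Rational(-1, 13)), 7)) = Mul(-297, Add(Rational(-66, 13), 7)) = Mul(-297, Rational(25, 13)) = Rational(-7425, 13)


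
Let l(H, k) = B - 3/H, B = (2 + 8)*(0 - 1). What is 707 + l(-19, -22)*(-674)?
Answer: 139471/19 ≈ 7340.6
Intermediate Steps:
B = -10 (B = 10*(-1) = -10)
l(H, k) = -10 - 3/H
707 + l(-19, -22)*(-674) = 707 + (-10 - 3/(-19))*(-674) = 707 + (-10 - 3*(-1/19))*(-674) = 707 + (-10 + 3/19)*(-674) = 707 - 187/19*(-674) = 707 + 126038/19 = 139471/19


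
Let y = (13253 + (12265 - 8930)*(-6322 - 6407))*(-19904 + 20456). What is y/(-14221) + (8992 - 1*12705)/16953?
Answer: 397136772119299/241088613 ≈ 1.6473e+6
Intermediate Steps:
y = -23425755024 (y = (13253 + 3335*(-12729))*552 = (13253 - 42451215)*552 = -42437962*552 = -23425755024)
y/(-14221) + (8992 - 1*12705)/16953 = -23425755024/(-14221) + (8992 - 1*12705)/16953 = -23425755024*(-1/14221) + (8992 - 12705)*(1/16953) = 23425755024/14221 - 3713*1/16953 = 23425755024/14221 - 3713/16953 = 397136772119299/241088613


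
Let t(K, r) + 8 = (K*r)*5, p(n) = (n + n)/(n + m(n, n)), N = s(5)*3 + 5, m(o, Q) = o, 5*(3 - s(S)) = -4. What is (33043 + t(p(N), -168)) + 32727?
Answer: 64922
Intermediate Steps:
s(S) = 19/5 (s(S) = 3 - 1/5*(-4) = 3 + 4/5 = 19/5)
N = 82/5 (N = (19/5)*3 + 5 = 57/5 + 5 = 82/5 ≈ 16.400)
p(n) = 1 (p(n) = (n + n)/(n + n) = (2*n)/((2*n)) = (2*n)*(1/(2*n)) = 1)
t(K, r) = -8 + 5*K*r (t(K, r) = -8 + (K*r)*5 = -8 + 5*K*r)
(33043 + t(p(N), -168)) + 32727 = (33043 + (-8 + 5*1*(-168))) + 32727 = (33043 + (-8 - 840)) + 32727 = (33043 - 848) + 32727 = 32195 + 32727 = 64922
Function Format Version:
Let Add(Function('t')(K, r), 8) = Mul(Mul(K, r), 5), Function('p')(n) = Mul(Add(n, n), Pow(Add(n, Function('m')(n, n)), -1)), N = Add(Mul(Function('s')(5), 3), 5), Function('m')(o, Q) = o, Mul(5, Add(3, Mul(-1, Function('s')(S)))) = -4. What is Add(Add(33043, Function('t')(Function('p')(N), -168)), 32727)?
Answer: 64922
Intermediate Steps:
Function('s')(S) = Rational(19, 5) (Function('s')(S) = Add(3, Mul(Rational(-1, 5), -4)) = Add(3, Rational(4, 5)) = Rational(19, 5))
N = Rational(82, 5) (N = Add(Mul(Rational(19, 5), 3), 5) = Add(Rational(57, 5), 5) = Rational(82, 5) ≈ 16.400)
Function('p')(n) = 1 (Function('p')(n) = Mul(Add(n, n), Pow(Add(n, n), -1)) = Mul(Mul(2, n), Pow(Mul(2, n), -1)) = Mul(Mul(2, n), Mul(Rational(1, 2), Pow(n, -1))) = 1)
Function('t')(K, r) = Add(-8, Mul(5, K, r)) (Function('t')(K, r) = Add(-8, Mul(Mul(K, r), 5)) = Add(-8, Mul(5, K, r)))
Add(Add(33043, Function('t')(Function('p')(N), -168)), 32727) = Add(Add(33043, Add(-8, Mul(5, 1, -168))), 32727) = Add(Add(33043, Add(-8, -840)), 32727) = Add(Add(33043, -848), 32727) = Add(32195, 32727) = 64922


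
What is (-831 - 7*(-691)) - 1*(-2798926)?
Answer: 2802932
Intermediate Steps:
(-831 - 7*(-691)) - 1*(-2798926) = (-831 + 4837) + 2798926 = 4006 + 2798926 = 2802932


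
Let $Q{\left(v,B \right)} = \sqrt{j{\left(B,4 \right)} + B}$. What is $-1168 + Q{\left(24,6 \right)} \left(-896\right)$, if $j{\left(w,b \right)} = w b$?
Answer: $-1168 - 896 \sqrt{30} \approx -6075.6$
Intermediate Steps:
$j{\left(w,b \right)} = b w$
$Q{\left(v,B \right)} = \sqrt{5} \sqrt{B}$ ($Q{\left(v,B \right)} = \sqrt{4 B + B} = \sqrt{5 B} = \sqrt{5} \sqrt{B}$)
$-1168 + Q{\left(24,6 \right)} \left(-896\right) = -1168 + \sqrt{5} \sqrt{6} \left(-896\right) = -1168 + \sqrt{30} \left(-896\right) = -1168 - 896 \sqrt{30}$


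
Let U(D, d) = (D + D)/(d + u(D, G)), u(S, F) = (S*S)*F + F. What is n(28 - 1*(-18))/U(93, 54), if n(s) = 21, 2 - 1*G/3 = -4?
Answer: 545139/31 ≈ 17585.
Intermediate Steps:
G = 18 (G = 6 - 3*(-4) = 6 + 12 = 18)
u(S, F) = F + F*S**2 (u(S, F) = S**2*F + F = F*S**2 + F = F + F*S**2)
U(D, d) = 2*D/(18 + d + 18*D**2) (U(D, d) = (D + D)/(d + 18*(1 + D**2)) = (2*D)/(d + (18 + 18*D**2)) = (2*D)/(18 + d + 18*D**2) = 2*D/(18 + d + 18*D**2))
n(28 - 1*(-18))/U(93, 54) = 21/((2*93/(18 + 54 + 18*93**2))) = 21/((2*93/(18 + 54 + 18*8649))) = 21/((2*93/(18 + 54 + 155682))) = 21/((2*93/155754)) = 21/((2*93*(1/155754))) = 21/(31/25959) = 21*(25959/31) = 545139/31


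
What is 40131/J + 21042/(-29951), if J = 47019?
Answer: 10123323/67060289 ≈ 0.15096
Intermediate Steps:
40131/J + 21042/(-29951) = 40131/47019 + 21042/(-29951) = 40131*(1/47019) + 21042*(-1/29951) = 1911/2239 - 21042/29951 = 10123323/67060289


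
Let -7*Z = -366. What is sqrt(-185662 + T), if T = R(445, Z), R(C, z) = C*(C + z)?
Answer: sqrt(1745877)/7 ≈ 188.76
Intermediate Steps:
Z = 366/7 (Z = -1/7*(-366) = 366/7 ≈ 52.286)
T = 1549045/7 (T = 445*(445 + 366/7) = 445*(3481/7) = 1549045/7 ≈ 2.2129e+5)
sqrt(-185662 + T) = sqrt(-185662 + 1549045/7) = sqrt(249411/7) = sqrt(1745877)/7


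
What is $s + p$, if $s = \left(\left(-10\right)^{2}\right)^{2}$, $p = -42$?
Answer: $9958$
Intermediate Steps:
$s = 10000$ ($s = 100^{2} = 10000$)
$s + p = 10000 - 42 = 9958$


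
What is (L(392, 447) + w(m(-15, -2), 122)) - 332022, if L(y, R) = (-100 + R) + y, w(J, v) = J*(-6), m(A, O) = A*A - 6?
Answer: -332597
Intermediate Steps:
m(A, O) = -6 + A**2 (m(A, O) = A**2 - 6 = -6 + A**2)
w(J, v) = -6*J
L(y, R) = -100 + R + y
(L(392, 447) + w(m(-15, -2), 122)) - 332022 = ((-100 + 447 + 392) - 6*(-6 + (-15)**2)) - 332022 = (739 - 6*(-6 + 225)) - 332022 = (739 - 6*219) - 332022 = (739 - 1314) - 332022 = -575 - 332022 = -332597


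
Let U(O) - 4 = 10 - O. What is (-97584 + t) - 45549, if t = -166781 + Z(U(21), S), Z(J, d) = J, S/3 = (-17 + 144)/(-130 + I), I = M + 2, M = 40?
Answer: -309921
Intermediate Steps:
U(O) = 14 - O (U(O) = 4 + (10 - O) = 14 - O)
I = 42 (I = 40 + 2 = 42)
S = -381/88 (S = 3*((-17 + 144)/(-130 + 42)) = 3*(127/(-88)) = 3*(127*(-1/88)) = 3*(-127/88) = -381/88 ≈ -4.3295)
t = -166788 (t = -166781 + (14 - 1*21) = -166781 + (14 - 21) = -166781 - 7 = -166788)
(-97584 + t) - 45549 = (-97584 - 166788) - 45549 = -264372 - 45549 = -309921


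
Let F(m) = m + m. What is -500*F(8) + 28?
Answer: -7972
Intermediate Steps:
F(m) = 2*m
-500*F(8) + 28 = -1000*8 + 28 = -500*16 + 28 = -8000 + 28 = -7972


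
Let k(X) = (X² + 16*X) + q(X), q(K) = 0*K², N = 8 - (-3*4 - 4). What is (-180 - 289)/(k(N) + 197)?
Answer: -469/1157 ≈ -0.40536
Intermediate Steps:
N = 24 (N = 8 - (-12 - 4) = 8 - 1*(-16) = 8 + 16 = 24)
q(K) = 0
k(X) = X² + 16*X (k(X) = (X² + 16*X) + 0 = X² + 16*X)
(-180 - 289)/(k(N) + 197) = (-180 - 289)/(24*(16 + 24) + 197) = -469/(24*40 + 197) = -469/(960 + 197) = -469/1157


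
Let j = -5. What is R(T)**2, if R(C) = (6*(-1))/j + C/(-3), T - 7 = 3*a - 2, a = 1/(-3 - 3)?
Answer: 9/100 ≈ 0.090000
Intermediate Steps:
a = -1/6 (a = 1/(-6) = -1/6 ≈ -0.16667)
T = 9/2 (T = 7 + (3*(-1/6) - 2) = 7 + (-1/2 - 2) = 7 - 5/2 = 9/2 ≈ 4.5000)
R(C) = 6/5 - C/3 (R(C) = (6*(-1))/(-5) + C/(-3) = -6*(-1/5) + C*(-1/3) = 6/5 - C/3)
R(T)**2 = (6/5 - 1/3*9/2)**2 = (6/5 - 3/2)**2 = (-3/10)**2 = 9/100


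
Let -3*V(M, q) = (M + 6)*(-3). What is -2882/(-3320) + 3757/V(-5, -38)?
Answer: 6238061/1660 ≈ 3757.9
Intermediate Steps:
V(M, q) = 6 + M (V(M, q) = -(M + 6)*(-3)/3 = -(6 + M)*(-3)/3 = -(-18 - 3*M)/3 = 6 + M)
-2882/(-3320) + 3757/V(-5, -38) = -2882/(-3320) + 3757/(6 - 5) = -2882*(-1/3320) + 3757/1 = 1441/1660 + 3757*1 = 1441/1660 + 3757 = 6238061/1660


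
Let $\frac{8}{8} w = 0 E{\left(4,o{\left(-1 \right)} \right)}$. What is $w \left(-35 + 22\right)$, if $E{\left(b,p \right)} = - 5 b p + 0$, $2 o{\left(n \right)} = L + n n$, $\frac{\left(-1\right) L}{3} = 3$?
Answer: $0$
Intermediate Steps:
$L = -9$ ($L = \left(-3\right) 3 = -9$)
$o{\left(n \right)} = - \frac{9}{2} + \frac{n^{2}}{2}$ ($o{\left(n \right)} = \frac{-9 + n n}{2} = \frac{-9 + n^{2}}{2} = - \frac{9}{2} + \frac{n^{2}}{2}$)
$E{\left(b,p \right)} = - 5 b p$ ($E{\left(b,p \right)} = - 5 b p + 0 = - 5 b p$)
$w = 0$ ($w = 0 \left(\left(-5\right) 4 \left(- \frac{9}{2} + \frac{\left(-1\right)^{2}}{2}\right)\right) = 0 \left(\left(-5\right) 4 \left(- \frac{9}{2} + \frac{1}{2} \cdot 1\right)\right) = 0 \left(\left(-5\right) 4 \left(- \frac{9}{2} + \frac{1}{2}\right)\right) = 0 \left(\left(-5\right) 4 \left(-4\right)\right) = 0 \cdot 80 = 0$)
$w \left(-35 + 22\right) = 0 \left(-35 + 22\right) = 0 \left(-13\right) = 0$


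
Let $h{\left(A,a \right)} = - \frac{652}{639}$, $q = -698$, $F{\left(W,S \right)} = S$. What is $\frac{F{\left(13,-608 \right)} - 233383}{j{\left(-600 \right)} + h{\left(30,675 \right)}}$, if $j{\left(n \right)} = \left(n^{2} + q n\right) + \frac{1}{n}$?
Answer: $- \frac{29904049800}{99530509387} \approx -0.30045$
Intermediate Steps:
$h{\left(A,a \right)} = - \frac{652}{639}$ ($h{\left(A,a \right)} = \left(-652\right) \frac{1}{639} = - \frac{652}{639}$)
$j{\left(n \right)} = \frac{1}{n} + n^{2} - 698 n$ ($j{\left(n \right)} = \left(n^{2} - 698 n\right) + \frac{1}{n} = \frac{1}{n} + n^{2} - 698 n$)
$\frac{F{\left(13,-608 \right)} - 233383}{j{\left(-600 \right)} + h{\left(30,675 \right)}} = \frac{-608 - 233383}{\frac{1 + \left(-600\right)^{2} \left(-698 - 600\right)}{-600} - \frac{652}{639}} = \frac{-608 - 233383}{- \frac{1 + 360000 \left(-1298\right)}{600} - \frac{652}{639}} = - \frac{233991}{- \frac{1 - 467280000}{600} - \frac{652}{639}} = - \frac{233991}{\left(- \frac{1}{600}\right) \left(-467279999\right) - \frac{652}{639}} = - \frac{233991}{\frac{467279999}{600} - \frac{652}{639}} = - \frac{233991}{\frac{99530509387}{127800}} = \left(-233991\right) \frac{127800}{99530509387} = - \frac{29904049800}{99530509387}$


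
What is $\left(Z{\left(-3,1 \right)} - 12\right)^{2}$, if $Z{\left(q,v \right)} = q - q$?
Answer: $144$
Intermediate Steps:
$Z{\left(q,v \right)} = 0$
$\left(Z{\left(-3,1 \right)} - 12\right)^{2} = \left(0 - 12\right)^{2} = \left(-12\right)^{2} = 144$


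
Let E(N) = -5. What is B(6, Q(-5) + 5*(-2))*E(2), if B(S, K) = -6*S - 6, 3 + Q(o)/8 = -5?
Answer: 210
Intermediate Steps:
Q(o) = -64 (Q(o) = -24 + 8*(-5) = -24 - 40 = -64)
B(S, K) = -6 - 6*S
B(6, Q(-5) + 5*(-2))*E(2) = (-6 - 6*6)*(-5) = (-6 - 36)*(-5) = -42*(-5) = 210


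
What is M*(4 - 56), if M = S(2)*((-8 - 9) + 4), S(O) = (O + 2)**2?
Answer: 10816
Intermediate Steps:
S(O) = (2 + O)**2
M = -208 (M = (2 + 2)**2*((-8 - 9) + 4) = 4**2*(-17 + 4) = 16*(-13) = -208)
M*(4 - 56) = -208*(4 - 56) = -208*(-52) = 10816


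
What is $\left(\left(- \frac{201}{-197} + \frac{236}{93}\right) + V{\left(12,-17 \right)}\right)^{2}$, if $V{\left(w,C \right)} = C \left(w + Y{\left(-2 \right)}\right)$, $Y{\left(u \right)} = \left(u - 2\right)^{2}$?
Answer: $\frac{74919601783321}{335659041} \approx 2.232 \cdot 10^{5}$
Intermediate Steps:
$Y{\left(u \right)} = \left(-2 + u\right)^{2}$
$V{\left(w,C \right)} = C \left(16 + w\right)$ ($V{\left(w,C \right)} = C \left(w + \left(-2 - 2\right)^{2}\right) = C \left(w + \left(-4\right)^{2}\right) = C \left(w + 16\right) = C \left(16 + w\right)$)
$\left(\left(- \frac{201}{-197} + \frac{236}{93}\right) + V{\left(12,-17 \right)}\right)^{2} = \left(\left(- \frac{201}{-197} + \frac{236}{93}\right) - 17 \left(16 + 12\right)\right)^{2} = \left(\left(\left(-201\right) \left(- \frac{1}{197}\right) + 236 \cdot \frac{1}{93}\right) - 476\right)^{2} = \left(\left(\frac{201}{197} + \frac{236}{93}\right) - 476\right)^{2} = \left(\frac{65185}{18321} - 476\right)^{2} = \left(- \frac{8655611}{18321}\right)^{2} = \frac{74919601783321}{335659041}$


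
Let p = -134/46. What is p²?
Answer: 4489/529 ≈ 8.4858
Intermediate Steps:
p = -67/23 (p = -134*1/46 = -67/23 ≈ -2.9130)
p² = (-67/23)² = 4489/529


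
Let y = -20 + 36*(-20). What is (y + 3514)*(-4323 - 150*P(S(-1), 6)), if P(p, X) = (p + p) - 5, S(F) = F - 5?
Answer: -4918302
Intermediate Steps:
S(F) = -5 + F
P(p, X) = -5 + 2*p (P(p, X) = 2*p - 5 = -5 + 2*p)
y = -740 (y = -20 - 720 = -740)
(y + 3514)*(-4323 - 150*P(S(-1), 6)) = (-740 + 3514)*(-4323 - 150*(-5 + 2*(-5 - 1))) = 2774*(-4323 - 150*(-5 + 2*(-6))) = 2774*(-4323 - 150*(-5 - 12)) = 2774*(-4323 - 150*(-17)) = 2774*(-4323 + 2550) = 2774*(-1773) = -4918302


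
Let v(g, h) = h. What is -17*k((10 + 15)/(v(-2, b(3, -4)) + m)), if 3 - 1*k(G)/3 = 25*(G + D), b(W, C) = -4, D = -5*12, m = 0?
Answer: -338487/4 ≈ -84622.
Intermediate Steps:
D = -60
k(G) = 4509 - 75*G (k(G) = 9 - 75*(G - 60) = 9 - 75*(-60 + G) = 9 - 3*(-1500 + 25*G) = 9 + (4500 - 75*G) = 4509 - 75*G)
-17*k((10 + 15)/(v(-2, b(3, -4)) + m)) = -17*(4509 - 75*(10 + 15)/(-4 + 0)) = -17*(4509 - 1875/(-4)) = -17*(4509 - 1875*(-1)/4) = -17*(4509 - 75*(-25/4)) = -17*(4509 + 1875/4) = -17*19911/4 = -338487/4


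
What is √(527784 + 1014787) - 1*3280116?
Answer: -3280116 + √1542571 ≈ -3.2789e+6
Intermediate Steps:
√(527784 + 1014787) - 1*3280116 = √1542571 - 3280116 = -3280116 + √1542571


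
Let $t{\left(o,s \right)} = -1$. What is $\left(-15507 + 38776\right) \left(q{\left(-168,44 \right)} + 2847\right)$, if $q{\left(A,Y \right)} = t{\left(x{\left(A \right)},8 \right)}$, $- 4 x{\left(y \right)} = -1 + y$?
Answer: $66223574$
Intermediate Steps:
$x{\left(y \right)} = \frac{1}{4} - \frac{y}{4}$ ($x{\left(y \right)} = - \frac{-1 + y}{4} = \frac{1}{4} - \frac{y}{4}$)
$q{\left(A,Y \right)} = -1$
$\left(-15507 + 38776\right) \left(q{\left(-168,44 \right)} + 2847\right) = \left(-15507 + 38776\right) \left(-1 + 2847\right) = 23269 \cdot 2846 = 66223574$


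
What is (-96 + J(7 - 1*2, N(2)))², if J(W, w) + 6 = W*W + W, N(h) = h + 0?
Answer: 5184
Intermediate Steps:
N(h) = h
J(W, w) = -6 + W + W² (J(W, w) = -6 + (W*W + W) = -6 + (W² + W) = -6 + (W + W²) = -6 + W + W²)
(-96 + J(7 - 1*2, N(2)))² = (-96 + (-6 + (7 - 1*2) + (7 - 1*2)²))² = (-96 + (-6 + (7 - 2) + (7 - 2)²))² = (-96 + (-6 + 5 + 5²))² = (-96 + (-6 + 5 + 25))² = (-96 + 24)² = (-72)² = 5184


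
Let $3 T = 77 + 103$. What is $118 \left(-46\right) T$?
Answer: $-325680$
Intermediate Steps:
$T = 60$ ($T = \frac{77 + 103}{3} = \frac{1}{3} \cdot 180 = 60$)
$118 \left(-46\right) T = 118 \left(-46\right) 60 = \left(-5428\right) 60 = -325680$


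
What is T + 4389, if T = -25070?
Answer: -20681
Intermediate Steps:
T + 4389 = -25070 + 4389 = -20681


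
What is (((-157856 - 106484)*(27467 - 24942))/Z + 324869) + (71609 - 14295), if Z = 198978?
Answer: 37689275237/99489 ≈ 3.7883e+5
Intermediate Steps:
(((-157856 - 106484)*(27467 - 24942))/Z + 324869) + (71609 - 14295) = (((-157856 - 106484)*(27467 - 24942))/198978 + 324869) + (71609 - 14295) = (-264340*2525*(1/198978) + 324869) + 57314 = (-667458500*1/198978 + 324869) + 57314 = (-333729250/99489 + 324869) + 57314 = 31987162691/99489 + 57314 = 37689275237/99489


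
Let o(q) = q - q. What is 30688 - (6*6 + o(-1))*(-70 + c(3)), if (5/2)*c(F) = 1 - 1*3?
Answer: 166184/5 ≈ 33237.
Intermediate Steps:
o(q) = 0
c(F) = -⅘ (c(F) = 2*(1 - 1*3)/5 = 2*(1 - 3)/5 = (⅖)*(-2) = -⅘)
30688 - (6*6 + o(-1))*(-70 + c(3)) = 30688 - (6*6 + 0)*(-70 - ⅘) = 30688 - (36 + 0)*(-354)/5 = 30688 - 36*(-354)/5 = 30688 - 1*(-12744/5) = 30688 + 12744/5 = 166184/5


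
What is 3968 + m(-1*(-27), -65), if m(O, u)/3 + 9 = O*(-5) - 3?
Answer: 3527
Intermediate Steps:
m(O, u) = -36 - 15*O (m(O, u) = -27 + 3*(O*(-5) - 3) = -27 + 3*(-5*O - 3) = -27 + 3*(-3 - 5*O) = -27 + (-9 - 15*O) = -36 - 15*O)
3968 + m(-1*(-27), -65) = 3968 + (-36 - (-15)*(-27)) = 3968 + (-36 - 15*27) = 3968 + (-36 - 405) = 3968 - 441 = 3527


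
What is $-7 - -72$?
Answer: $65$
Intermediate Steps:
$-7 - -72 = -7 + 72 = 65$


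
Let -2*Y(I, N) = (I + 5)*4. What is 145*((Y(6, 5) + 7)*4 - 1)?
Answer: -8845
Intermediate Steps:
Y(I, N) = -10 - 2*I (Y(I, N) = -(I + 5)*4/2 = -(5 + I)*4/2 = -(20 + 4*I)/2 = -10 - 2*I)
145*((Y(6, 5) + 7)*4 - 1) = 145*(((-10 - 2*6) + 7)*4 - 1) = 145*(((-10 - 12) + 7)*4 - 1) = 145*((-22 + 7)*4 - 1) = 145*(-15*4 - 1) = 145*(-60 - 1) = 145*(-61) = -8845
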